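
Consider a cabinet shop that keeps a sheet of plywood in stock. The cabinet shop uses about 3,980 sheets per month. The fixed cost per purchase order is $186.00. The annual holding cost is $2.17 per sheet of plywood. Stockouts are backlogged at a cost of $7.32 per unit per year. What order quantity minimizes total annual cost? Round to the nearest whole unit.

Annual demand D = 3,980 × 12 = 47,760.
With planned backorders, Q* = √(2DS/H) · √((H+B)/B).
√(2DS/H) = √(2 × 47,760 × 186 / 2.17) = 2861.368.
√((H+B)/B) = √((2.17+7.32)/7.32) = 1.1386.
Q* ≈ 3258.002.

Q* ≈ 3,258 sheets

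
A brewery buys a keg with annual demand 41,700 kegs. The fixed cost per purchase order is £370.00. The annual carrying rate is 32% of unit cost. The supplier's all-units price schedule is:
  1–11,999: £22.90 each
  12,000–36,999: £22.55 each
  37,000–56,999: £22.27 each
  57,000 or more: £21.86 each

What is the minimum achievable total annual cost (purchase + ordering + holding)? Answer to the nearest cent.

TC* ≈ £969,967.53

Holding cost per unit per year at price C is H = 0.32·C.
For each price level, check whether its EOQ is feasible; otherwise the best quantity at that price is the breakpoint.
EOQ at £22.90 = 2052.1 (feasible in tier 1): TC = 41,700×£22.90 + (41,700/2052.1)×370 + (2052.1/2)×0.32×£22.90 = £969,967.53.
EOQ at £22.55 = 2067.9 < 12000, so use break Q=12000: TC = 41,700×£22.55 + (41,700/12000.0)×370 + (12000.0/2)×0.32×£22.55 = £984,916.75.
EOQ at £22.27 = 2080.9 < 37000, so use break Q=37000: TC = 41,700×£22.27 + (41,700/37000.0)×370 + (37000.0/2)×0.32×£22.27 = £1,060,914.40.
EOQ at £21.86 = 2100.3 < 57000, so use break Q=57000: TC = 41,700×£21.86 + (41,700/57000.0)×370 + (57000.0/2)×0.32×£21.86 = £1,111,195.88.
Lowest total cost among the candidates is at Q = 2052.1.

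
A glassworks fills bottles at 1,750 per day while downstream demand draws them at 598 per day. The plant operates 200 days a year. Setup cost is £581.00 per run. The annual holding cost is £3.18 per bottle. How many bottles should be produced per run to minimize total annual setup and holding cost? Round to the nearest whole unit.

Annual demand D = 598 × 200 = 119,600.
Production build-up factor (1 − d/p) = 1 − 598/1,750 = 0.6583.
Q* = √(2DS / (H(1 − d/p))) = √(2 × 119,600 × 581 / (3.18 × 0.6583)).
= √(138,975,200 / 2.0933) ≈ 8147.941.

Q* ≈ 8,148 bottles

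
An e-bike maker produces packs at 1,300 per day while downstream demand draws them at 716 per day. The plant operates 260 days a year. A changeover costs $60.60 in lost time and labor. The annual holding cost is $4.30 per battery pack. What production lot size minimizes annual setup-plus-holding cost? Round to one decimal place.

Q* ≈ 3,417.6 packs

Annual demand D = 716 × 260 = 186,160.
Production build-up factor (1 − d/p) = 1 − 716/1,300 = 0.4492.
Q* = √(2DS / (H(1 − d/p))) = √(2 × 186,160 × 60.6 / (4.3 × 0.4492)).
= √(22,562,592 / 1.9317) ≈ 3417.634.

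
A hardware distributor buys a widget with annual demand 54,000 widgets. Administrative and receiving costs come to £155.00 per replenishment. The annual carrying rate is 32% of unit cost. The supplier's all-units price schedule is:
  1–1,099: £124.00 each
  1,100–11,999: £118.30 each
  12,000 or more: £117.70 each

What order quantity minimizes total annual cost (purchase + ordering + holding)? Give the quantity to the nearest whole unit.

Q* ≈ 1,100 widgets

Holding cost per unit per year at price C is H = 0.32·C.
For each price level, check whether its EOQ is feasible; otherwise the best quantity at that price is the breakpoint.
EOQ at £124.00 = 649.5 (feasible in tier 1): TC = 54,000×£124.00 + (54,000/649.5)×155 + (649.5/2)×0.32×£124.00 = £6,721,772.92.
EOQ at £118.30 = 665.0 < 1100, so use break Q=1100: TC = 54,000×£118.30 + (54,000/1100.0)×155 + (1100.0/2)×0.32×£118.30 = £6,416,629.89.
EOQ at £117.70 = 666.7 < 12000, so use break Q=12000: TC = 54,000×£117.70 + (54,000/12000.0)×155 + (12000.0/2)×0.32×£117.70 = £6,582,481.50.
Lowest total cost is £6,416,629.89 at Q = 1100.0.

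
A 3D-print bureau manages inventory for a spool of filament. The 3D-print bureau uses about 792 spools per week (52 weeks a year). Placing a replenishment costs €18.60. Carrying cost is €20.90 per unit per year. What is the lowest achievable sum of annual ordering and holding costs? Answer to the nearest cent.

Annual demand D = 792 × 52 = 41,184.
The optimal lot size = √(2DS/H) = √(2 × 41,184 × 18.6 / 20.9) ≈ 270.75.
At Q*, ordering cost (D/Q*)S equals holding cost (Q*/2)H, each = √(DSH/2).
Minimum total = √(2DSH) = √(2 × 41,184 × 18.6 × 20.9) ≈ 5658.598.

TC* ≈ €5,658.60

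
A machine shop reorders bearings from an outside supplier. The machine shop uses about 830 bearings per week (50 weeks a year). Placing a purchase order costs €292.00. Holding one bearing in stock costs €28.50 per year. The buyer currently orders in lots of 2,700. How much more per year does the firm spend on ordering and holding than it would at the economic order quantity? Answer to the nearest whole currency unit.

Extra cost ≈ €16,681 per year

Annual demand D = 830 × 50 = 41,500.
EOQ = √(2DS/H) = √(2 × 41,500 × 292 / 28.5) ≈ 922.16.
Cost at Q* = (D/Q*)S + (Q*/2)H = √(2DSH) ≈ €26,281.67.
Cost at Q = 2,700: (41,500/2,700)×292 + (2,700/2)×28.5 = €4,488.15 + €38,475.00 = €42,963.15.
Excess = €42,963.15 − €26,281.67 = €16,681.48.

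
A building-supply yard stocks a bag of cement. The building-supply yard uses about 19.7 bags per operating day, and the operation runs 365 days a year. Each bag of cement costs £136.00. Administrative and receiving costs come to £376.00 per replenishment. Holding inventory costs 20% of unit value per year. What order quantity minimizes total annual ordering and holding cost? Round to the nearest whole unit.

Annual demand D = 19.7 × 365 = 7,190.5.
Holding cost H = 0.20 × £136.00 = £27.2000 per unit per year.
EOQ = √(2DS / H) = √(2 × 7,190.5 × 376 / 27.2).
= √(5,407,256 / 27.2) = √198,796.1765 ≈ 445.866.

Q* ≈ 446 bags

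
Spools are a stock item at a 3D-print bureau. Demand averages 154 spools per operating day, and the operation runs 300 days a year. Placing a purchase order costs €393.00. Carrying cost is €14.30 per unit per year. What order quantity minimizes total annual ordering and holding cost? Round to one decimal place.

Annual demand D = 154 × 300 = 46,200.
EOQ = √(2DS / H) = √(2 × 46,200 × 393 / 14.3).
= √(36,313,200 / 14.3) = √2,539,384.6154 ≈ 1593.545.

Q* ≈ 1,593.5 spools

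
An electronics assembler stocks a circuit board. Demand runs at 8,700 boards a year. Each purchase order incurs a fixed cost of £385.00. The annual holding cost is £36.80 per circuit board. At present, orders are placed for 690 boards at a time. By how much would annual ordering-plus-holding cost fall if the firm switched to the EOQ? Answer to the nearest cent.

Extra cost ≈ £1,849.29 per year

EOQ = √(2DS/H) = √(2 × 8,700 × 385 / 36.8) ≈ 426.66.
Cost at Q* = (D/Q*)S + (Q*/2)H = √(2DSH) ≈ £15,701.06.
Cost at Q = 690: (8,700/690)×385 + (690/2)×36.8 = £4,854.35 + £12,696.00 = £17,550.35.
Excess = £17,550.35 − £15,701.06 = £1,849.29.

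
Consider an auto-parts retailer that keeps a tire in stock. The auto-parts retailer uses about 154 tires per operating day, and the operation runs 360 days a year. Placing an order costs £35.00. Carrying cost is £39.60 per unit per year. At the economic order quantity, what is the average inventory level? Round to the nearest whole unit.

Average inventory ≈ 157 tires

Annual demand D = 154 × 360 = 55,440.
The optimal lot size = √(2DS/H) = √(2 × 55,440 × 35 / 39.6) ≈ 313.05.
Average inventory = Q*/2 ≈ 313.05 / 2 = 156.525.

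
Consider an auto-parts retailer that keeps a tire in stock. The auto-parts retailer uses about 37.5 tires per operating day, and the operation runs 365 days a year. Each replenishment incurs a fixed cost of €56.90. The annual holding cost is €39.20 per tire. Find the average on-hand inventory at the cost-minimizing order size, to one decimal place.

Annual demand D = 37.5 × 365 = 13,687.5.
EOQ = √(2DS/H) = √(2 × 13,687.5 × 56.9 / 39.2) ≈ 199.34.
Average inventory = Q*/2 ≈ 199.34 / 2 = 99.669.

Average inventory ≈ 99.7 tires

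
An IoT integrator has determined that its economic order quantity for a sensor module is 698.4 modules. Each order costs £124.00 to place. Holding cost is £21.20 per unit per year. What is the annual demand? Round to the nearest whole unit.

The basic EOQ model gives Q* = √(2DS/H); rearrange for the unknown.
From Q* = √(2DS/H): D = Q*²H / (2S) = 698.4² × 21.2 / (2 × 124) = 41695.832.

D ≈ 41,696 modules per year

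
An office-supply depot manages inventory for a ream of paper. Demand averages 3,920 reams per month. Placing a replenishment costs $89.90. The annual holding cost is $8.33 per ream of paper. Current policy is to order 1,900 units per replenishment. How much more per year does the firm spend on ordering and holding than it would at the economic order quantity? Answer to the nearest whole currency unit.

Annual demand D = 3,920 × 12 = 47,040.
EOQ = √(2DS/H) = √(2 × 47,040 × 89.9 / 8.33) ≈ 1007.64.
Cost at Q* = (D/Q*)S + (Q*/2)H = √(2DSH) ≈ $8,393.65.
Cost at Q = 1,900: (47,040/1,900)×89.9 + (1,900/2)×8.33 = $2,225.73 + $7,913.50 = $10,139.23.
Excess = $10,139.23 − $8,393.65 = $1,745.58.

Extra cost ≈ $1,746 per year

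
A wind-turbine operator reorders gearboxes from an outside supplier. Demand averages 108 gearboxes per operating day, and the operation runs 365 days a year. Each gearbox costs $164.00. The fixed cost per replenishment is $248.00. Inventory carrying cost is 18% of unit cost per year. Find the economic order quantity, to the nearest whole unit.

Annual demand D = 108 × 365 = 39,420.
Holding cost H = 0.18 × $164.00 = $29.5200 per unit per year.
EOQ = √(2DS / H) = √(2 × 39,420 × 248 / 29.52).
= √(19,552,320 / 29.52) = √662,341.4634 ≈ 813.844.

Q* ≈ 814 gearboxes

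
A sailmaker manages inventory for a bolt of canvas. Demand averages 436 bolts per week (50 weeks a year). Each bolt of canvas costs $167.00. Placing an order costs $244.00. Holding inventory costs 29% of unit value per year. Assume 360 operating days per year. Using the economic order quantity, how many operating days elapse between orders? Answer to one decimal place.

Annual demand D = 436 × 50 = 21,800.
Holding cost H = 0.29 × $167.00 = $48.4300 per unit per year.
Q* = √(2DS/H) = √(2 × 21,800 × 244 / 48.43) ≈ 468.68.
Cycle time = Q*/D × 360 = 468.68 / 21,800 × 360 ≈ 7.740 days.

T ≈ 7.7 days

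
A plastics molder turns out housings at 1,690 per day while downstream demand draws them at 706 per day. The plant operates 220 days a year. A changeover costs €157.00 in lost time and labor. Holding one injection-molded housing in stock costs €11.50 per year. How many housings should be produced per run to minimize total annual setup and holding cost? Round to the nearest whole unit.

Q* ≈ 2,699 housings

Annual demand D = 706 × 220 = 155,320.
Production build-up factor (1 − d/p) = 1 − 706/1,690 = 0.5822.
Q* = √(2DS / (H(1 − d/p))) = √(2 × 155,320 × 157 / (11.5 × 0.5822)).
= √(48,770,480 / 6.6959) ≈ 2698.829.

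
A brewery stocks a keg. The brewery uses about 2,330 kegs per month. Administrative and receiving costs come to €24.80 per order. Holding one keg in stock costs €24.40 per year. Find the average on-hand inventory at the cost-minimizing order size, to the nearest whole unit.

Average inventory ≈ 119 kegs

Annual demand D = 2,330 × 12 = 27,960.
The optimal lot size = √(2DS/H) = √(2 × 27,960 × 24.8 / 24.4) ≈ 238.40.
Average inventory = Q*/2 ≈ 238.40 / 2 = 119.202.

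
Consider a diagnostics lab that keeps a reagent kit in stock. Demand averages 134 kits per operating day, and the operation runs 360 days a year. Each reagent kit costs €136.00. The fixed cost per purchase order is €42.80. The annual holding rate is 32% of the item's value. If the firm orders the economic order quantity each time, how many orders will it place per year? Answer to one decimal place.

N ≈ 156.6 orders per year

Annual demand D = 134 × 360 = 48,240.
Holding cost H = 0.32 × €136.00 = €43.5200 per unit per year.
The optimal lot size = √(2DS/H) = √(2 × 48,240 × 42.8 / 43.52) ≈ 308.03.
Orders per year = D / Q* = 48,240 / 308.03 ≈ 156.607.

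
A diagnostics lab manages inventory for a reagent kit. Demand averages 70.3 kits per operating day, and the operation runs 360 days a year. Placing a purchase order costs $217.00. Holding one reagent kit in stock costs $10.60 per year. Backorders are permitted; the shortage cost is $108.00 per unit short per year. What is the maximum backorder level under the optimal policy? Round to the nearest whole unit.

S* ≈ 95 kits

Annual demand D = 70.3 × 360 = 25,308.
With planned backorders, Q* = √(2DS/H) · √((H+B)/B).
√(2DS/H) = √(2 × 25,308 × 217 / 10.6) = 1017.937.
√((H+B)/B) = √((10.6+108)/108) = 1.0479.
Q* ≈ 1066.722.
S* = Q* · H/(H+B) = 1066.722 × 10.6/118.6 ≈ 95.339.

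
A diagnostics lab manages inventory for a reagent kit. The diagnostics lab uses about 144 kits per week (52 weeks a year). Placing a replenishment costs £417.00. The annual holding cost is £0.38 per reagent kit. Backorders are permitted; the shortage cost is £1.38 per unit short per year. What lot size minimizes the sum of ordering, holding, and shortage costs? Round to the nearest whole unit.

Annual demand D = 144 × 52 = 7,488.
With planned backorders, Q* = √(2DS/H) · √((H+B)/B).
√(2DS/H) = √(2 × 7,488 × 417 / 0.38) = 4053.910.
√((H+B)/B) = √((0.38+1.38)/1.38) = 1.1293.
Q* ≈ 4578.160.

Q* ≈ 4,578 kits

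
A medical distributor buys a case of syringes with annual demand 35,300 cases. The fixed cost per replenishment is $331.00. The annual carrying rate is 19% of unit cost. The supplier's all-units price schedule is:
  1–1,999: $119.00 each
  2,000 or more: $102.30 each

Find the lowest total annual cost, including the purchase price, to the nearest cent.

TC* ≈ $3,636,469.15

Holding cost per unit per year at price C is H = 0.19·C.
Evaluate total cost at each tier's feasible EOQ or, if the EOQ is below the tier, at the tier's minimum quantity.
EOQ at $119.00 = 1016.6 (feasible in tier 1): TC = 35,300×$119.00 + (35,300/1016.6)×331 + (1016.6/2)×0.19×$119.00 = $4,223,686.17.
EOQ at $102.30 = 1096.5 < 2000, so use break Q=2000: TC = 35,300×$102.30 + (35,300/2000.0)×331 + (2000.0/2)×0.19×$102.30 = $3,636,469.15.
Lowest total cost among the candidates is at Q = 2000.0.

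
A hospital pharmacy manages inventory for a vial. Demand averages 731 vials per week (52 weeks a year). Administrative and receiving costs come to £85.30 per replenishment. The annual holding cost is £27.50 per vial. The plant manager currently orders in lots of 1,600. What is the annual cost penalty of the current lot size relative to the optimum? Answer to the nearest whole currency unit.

Annual demand D = 731 × 52 = 38,012.
EOQ = √(2DS/H) = √(2 × 38,012 × 85.3 / 27.5) ≈ 485.61.
Cost at Q* = (D/Q*)S + (Q*/2)H = √(2DSH) ≈ £13,354.15.
Cost at Q = 1,600: (38,012/1,600)×85.3 + (1,600/2)×27.5 = £2,026.51 + £22,000.00 = £24,026.51.
Excess = £24,026.51 − £13,354.15 = £10,672.37.

Extra cost ≈ £10,672 per year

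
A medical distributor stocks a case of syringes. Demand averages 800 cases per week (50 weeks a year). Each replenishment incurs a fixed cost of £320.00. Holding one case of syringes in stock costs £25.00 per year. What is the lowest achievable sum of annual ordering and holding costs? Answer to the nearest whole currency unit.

Annual demand D = 800 × 50 = 40,000.
EOQ = √(2DS/H) = √(2 × 40,000 × 320 / 25) ≈ 1011.93.
At the optimum the two cost components are equal, so total cost = 2·(Q*/2)H = Q*·H.
Minimum total = √(2DSH) = √(2 × 40,000 × 320 × 25) ≈ 25298.221.

TC* ≈ £25,298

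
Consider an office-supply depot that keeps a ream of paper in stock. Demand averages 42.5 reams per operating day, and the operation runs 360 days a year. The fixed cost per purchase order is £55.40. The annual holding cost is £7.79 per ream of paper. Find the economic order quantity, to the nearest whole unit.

Annual demand D = 42.5 × 360 = 15,300.
EOQ = √(2DS / H) = √(2 × 15,300 × 55.4 / 7.79).
= √(1,695,240 / 7.79) = √217,617.4583 ≈ 466.495.

Q* ≈ 466 reams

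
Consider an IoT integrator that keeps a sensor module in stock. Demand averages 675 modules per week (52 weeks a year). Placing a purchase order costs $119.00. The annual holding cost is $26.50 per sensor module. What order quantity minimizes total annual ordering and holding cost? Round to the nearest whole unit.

Annual demand D = 675 × 52 = 35,100.
EOQ = √(2DS / H) = √(2 × 35,100 × 119 / 26.5).
= √(8,353,800 / 26.5) = √315,237.7358 ≈ 561.460.

Q* ≈ 561 modules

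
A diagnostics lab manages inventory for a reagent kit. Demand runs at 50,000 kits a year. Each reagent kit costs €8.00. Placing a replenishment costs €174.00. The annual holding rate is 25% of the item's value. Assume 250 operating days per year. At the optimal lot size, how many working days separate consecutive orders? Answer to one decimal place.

Holding cost H = 0.25 × €8.00 = €2.0000 per unit per year.
Q* = √(2DS/H) = √(2 × 50,000 × 174 / 2) ≈ 2949.58.
Cycle time = Q*/D × 250 = 2949.58 / 50,000 × 250 ≈ 14.748 days.

T ≈ 14.7 days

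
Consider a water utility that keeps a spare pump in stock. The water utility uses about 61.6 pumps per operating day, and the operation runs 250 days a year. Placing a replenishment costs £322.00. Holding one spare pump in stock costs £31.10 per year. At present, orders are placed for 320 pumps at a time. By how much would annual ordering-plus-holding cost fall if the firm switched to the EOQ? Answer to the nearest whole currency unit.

Annual demand D = 61.6 × 250 = 15,400.
EOQ = √(2DS/H) = √(2 × 15,400 × 322 / 31.1) ≈ 564.71.
Cost at Q* = (D/Q*)S + (Q*/2)H = √(2DSH) ≈ £17,562.38.
Cost at Q = 320: (15,400/320)×322 + (320/2)×31.1 = £15,496.25 + £4,976.00 = £20,472.25.
Excess = £20,472.25 − £17,562.38 = £2,909.87.

Extra cost ≈ £2,910 per year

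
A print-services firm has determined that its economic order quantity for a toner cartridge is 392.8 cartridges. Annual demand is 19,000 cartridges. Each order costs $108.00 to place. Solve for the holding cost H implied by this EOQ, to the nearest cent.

The basic EOQ model gives Q* = √(2DS/H); rearrange for the unknown.
From Q* = √(2DS/H): H = 2DS / Q*² = 2 × 19,000 × 108 / 392.8² = 26.5989.

H ≈ $26.60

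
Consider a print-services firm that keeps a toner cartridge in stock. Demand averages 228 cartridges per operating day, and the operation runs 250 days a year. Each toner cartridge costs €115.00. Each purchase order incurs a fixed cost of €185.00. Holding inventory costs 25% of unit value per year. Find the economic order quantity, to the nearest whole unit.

Annual demand D = 228 × 250 = 57,000.
Holding cost H = 0.25 × €115.00 = €28.7500 per unit per year.
EOQ = √(2DS / H) = √(2 × 57,000 × 185 / 28.75).
= √(21,090,000 / 28.75) = √733,565.2174 ≈ 856.484.

Q* ≈ 856 cartridges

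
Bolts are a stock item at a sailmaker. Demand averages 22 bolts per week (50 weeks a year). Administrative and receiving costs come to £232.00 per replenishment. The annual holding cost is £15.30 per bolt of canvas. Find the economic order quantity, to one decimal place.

Annual demand D = 22 × 50 = 1,100.
EOQ = √(2DS / H) = √(2 × 1,100 × 232 / 15.3).
= √(510,400 / 15.3) = √33,359.4771 ≈ 182.646.

Q* ≈ 182.6 bolts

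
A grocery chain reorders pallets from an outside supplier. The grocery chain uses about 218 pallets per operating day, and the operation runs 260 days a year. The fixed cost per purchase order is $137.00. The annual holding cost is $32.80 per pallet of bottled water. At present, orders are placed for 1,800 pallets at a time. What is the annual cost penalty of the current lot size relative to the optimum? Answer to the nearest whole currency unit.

Extra cost ≈ $11,264 per year

Annual demand D = 218 × 260 = 56,680.
EOQ = √(2DS/H) = √(2 × 56,680 × 137 / 32.8) ≈ 688.10.
Cost at Q* = (D/Q*)S + (Q*/2)H = √(2DSH) ≈ $22,569.77.
Cost at Q = 1,800: (56,680/1,800)×137 + (1,800/2)×32.8 = $4,313.98 + $29,520.00 = $33,833.98.
Excess = $33,833.98 − $22,569.77 = $11,264.21.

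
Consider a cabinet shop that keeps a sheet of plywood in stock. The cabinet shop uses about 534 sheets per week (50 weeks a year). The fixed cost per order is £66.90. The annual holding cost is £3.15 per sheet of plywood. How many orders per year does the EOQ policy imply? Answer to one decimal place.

Annual demand D = 534 × 50 = 26,700.
EOQ = √(2DS/H) = √(2 × 26,700 × 66.9 / 3.15) ≈ 1064.95.
Orders per year = D / Q* = 26,700 / 1064.95 ≈ 25.072.

N ≈ 25.1 orders per year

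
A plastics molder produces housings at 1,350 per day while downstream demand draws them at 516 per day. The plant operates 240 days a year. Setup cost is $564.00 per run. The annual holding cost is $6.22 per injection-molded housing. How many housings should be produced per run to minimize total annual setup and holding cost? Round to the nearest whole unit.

Q* ≈ 6,029 housings

Annual demand D = 516 × 240 = 123,840.
Production build-up factor (1 − d/p) = 1 − 516/1,350 = 0.6178.
Q* = √(2DS / (H(1 − d/p))) = √(2 × 123,840 × 564 / (6.22 × 0.6178)).
= √(139,691,520 / 3.8426) ≈ 6029.394.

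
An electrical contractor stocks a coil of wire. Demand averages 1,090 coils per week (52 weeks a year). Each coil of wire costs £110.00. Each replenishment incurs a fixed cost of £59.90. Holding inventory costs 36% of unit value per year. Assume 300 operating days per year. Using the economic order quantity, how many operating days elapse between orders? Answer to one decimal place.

T ≈ 2.2 days

Annual demand D = 1,090 × 52 = 56,680.
Holding cost H = 0.36 × £110.00 = £39.6000 per unit per year.
Q* = √(2DS/H) = √(2 × 56,680 × 59.9 / 39.6) ≈ 414.09.
Cycle time = Q*/D × 300 = 414.09 / 56,680 × 300 ≈ 2.192 days.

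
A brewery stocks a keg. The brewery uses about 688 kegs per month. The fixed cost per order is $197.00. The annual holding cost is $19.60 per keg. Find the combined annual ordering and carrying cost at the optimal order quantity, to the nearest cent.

TC* ≈ $7,984.74

Annual demand D = 688 × 12 = 8,256.
Q* = √(2DS/H) = √(2 × 8,256 × 197 / 19.6) ≈ 407.38.
At Q*, ordering cost (D/Q*)S equals holding cost (Q*/2)H, each = √(DSH/2).
Minimum total = √(2DSH) = √(2 × 8,256 × 197 × 19.6) ≈ 7984.744.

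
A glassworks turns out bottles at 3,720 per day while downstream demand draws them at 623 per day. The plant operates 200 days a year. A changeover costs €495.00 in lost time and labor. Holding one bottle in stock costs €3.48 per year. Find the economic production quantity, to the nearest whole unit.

Annual demand D = 623 × 200 = 124,600.
Production build-up factor (1 − d/p) = 1 − 623/3,720 = 0.8325.
Q* = √(2DS / (H(1 − d/p))) = √(2 × 124,600 × 495 / (3.48 × 0.8325)).
= √(123,354,000 / 2.8972) ≈ 6525.110.

Q* ≈ 6,525 bottles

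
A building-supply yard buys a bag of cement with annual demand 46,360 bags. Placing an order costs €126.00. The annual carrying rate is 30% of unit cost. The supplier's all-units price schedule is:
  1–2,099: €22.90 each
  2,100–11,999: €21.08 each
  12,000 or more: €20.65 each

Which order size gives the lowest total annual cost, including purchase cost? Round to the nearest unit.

Holding cost per unit per year at price C is H = 0.30·C.
Evaluate total cost at each tier's feasible EOQ or, if the EOQ is below the tier, at the tier's minimum quantity.
EOQ at €22.90 = 1304.0 (feasible in tier 1): TC = 46,360×€22.90 + (46,360/1304.0)×126 + (1304.0/2)×0.30×€22.90 = €1,070,602.81.
EOQ at €21.08 = 1359.2 < 2100, so use break Q=2100: TC = 46,360×€21.08 + (46,360/2100.0)×126 + (2100.0/2)×0.30×€21.08 = €986,690.60.
EOQ at €20.65 = 1373.3 < 12000, so use break Q=12000: TC = 46,360×€20.65 + (46,360/12000.0)×126 + (12000.0/2)×0.30×€20.65 = €994,990.78.
Lowest total cost is €986,690.60 at Q = 2100.0.

Q* ≈ 2,100 bags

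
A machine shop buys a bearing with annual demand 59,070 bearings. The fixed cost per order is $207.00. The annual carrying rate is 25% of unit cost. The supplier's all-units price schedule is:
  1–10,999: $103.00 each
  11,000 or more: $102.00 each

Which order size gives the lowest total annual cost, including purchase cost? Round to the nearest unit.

Q* ≈ 975 bearings

Holding cost per unit per year at price C is H = 0.25·C.
Evaluate total cost at each tier's feasible EOQ or, if the EOQ is below the tier, at the tier's minimum quantity.
EOQ at $103.00 = 974.5 (feasible in tier 1): TC = 59,070×$103.00 + (59,070/974.5)×207 + (974.5/2)×0.25×$103.00 = $6,109,304.14.
EOQ at $102.00 = 979.3 < 11000, so use break Q=11000: TC = 59,070×$102.00 + (59,070/11000.0)×207 + (11000.0/2)×0.25×$102.00 = $6,166,501.59.
Lowest total cost is $6,109,304.14 at Q = 974.5.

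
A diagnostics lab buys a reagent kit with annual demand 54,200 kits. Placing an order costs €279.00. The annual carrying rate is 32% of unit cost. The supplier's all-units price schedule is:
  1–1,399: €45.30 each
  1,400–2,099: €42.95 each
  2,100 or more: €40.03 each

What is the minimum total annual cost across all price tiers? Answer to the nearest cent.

Holding cost per unit per year at price C is H = 0.32·C.
Candidates are each tier's EOQ (if it falls in that tier) and each price-break quantity.
Tier 1 (€45.30): EOQ = 1444.4 exceeds tier's upper bound 1399, so this tier is dominated.
EOQ at €42.95 = 1483.4 (feasible in tier 2): TC = 54,200×€42.95 + (54,200/1483.4)×279 + (1483.4/2)×0.32×€42.95 = €2,348,277.94.
EOQ at €40.03 = 1536.6 < 2100, so use break Q=2100: TC = 54,200×€40.03 + (54,200/2100.0)×279 + (2100.0/2)×0.32×€40.03 = €2,190,276.94.
Lowest total cost among the candidates is at Q = 2100.0.

TC* ≈ €2,190,276.94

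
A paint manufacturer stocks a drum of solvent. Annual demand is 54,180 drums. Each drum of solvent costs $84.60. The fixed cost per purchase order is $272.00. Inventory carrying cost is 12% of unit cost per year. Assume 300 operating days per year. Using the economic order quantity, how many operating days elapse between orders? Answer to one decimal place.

Holding cost H = 0.12 × $84.60 = $10.1520 per unit per year.
Q* = √(2DS/H) = √(2 × 54,180 × 272 / 10.152) ≈ 1703.90.
Cycle time = Q*/D × 300 = 1703.90 / 54,180 × 300 ≈ 9.435 days.

T ≈ 9.4 days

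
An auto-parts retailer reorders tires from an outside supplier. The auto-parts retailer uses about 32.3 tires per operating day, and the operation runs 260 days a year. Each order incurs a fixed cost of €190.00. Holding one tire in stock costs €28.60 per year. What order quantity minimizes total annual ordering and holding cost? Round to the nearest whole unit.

Annual demand D = 32.3 × 260 = 8,398.
EOQ = √(2DS / H) = √(2 × 8,398 × 190 / 28.6).
= √(3,191,240 / 28.6) = √111,581.8182 ≈ 334.039.

Q* ≈ 334 tires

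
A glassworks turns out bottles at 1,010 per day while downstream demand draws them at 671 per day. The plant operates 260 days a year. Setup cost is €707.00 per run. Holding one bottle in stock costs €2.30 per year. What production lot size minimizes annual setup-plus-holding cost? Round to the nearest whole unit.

Q* ≈ 17,876 bottles

Annual demand D = 671 × 260 = 174,460.
Production build-up factor (1 − d/p) = 1 − 671/1,010 = 0.3356.
Q* = √(2DS / (H(1 − d/p))) = √(2 × 174,460 × 707 / (2.3 × 0.3356)).
= √(246,686,440 / 0.772) ≈ 17875.968.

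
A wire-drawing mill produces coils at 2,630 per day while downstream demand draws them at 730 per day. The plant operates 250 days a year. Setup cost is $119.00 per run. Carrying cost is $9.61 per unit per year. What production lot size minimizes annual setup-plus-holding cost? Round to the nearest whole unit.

Annual demand D = 730 × 250 = 182,500.
Production build-up factor (1 − d/p) = 1 − 730/2,630 = 0.7224.
Q* = √(2DS / (H(1 − d/p))) = √(2 × 182,500 × 119 / (9.61 × 0.7224)).
= √(43,435,000 / 6.9426) ≈ 2501.263.

Q* ≈ 2,501 coils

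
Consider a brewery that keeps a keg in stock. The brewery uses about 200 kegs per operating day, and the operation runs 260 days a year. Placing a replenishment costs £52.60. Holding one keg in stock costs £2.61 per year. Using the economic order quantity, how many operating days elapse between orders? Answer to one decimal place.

T ≈ 7.2 days

Annual demand D = 200 × 260 = 52,000.
Q* = √(2DS/H) = √(2 × 52,000 × 52.6 / 2.61) ≈ 1447.74.
Cycle time = Q*/D × 260 = 1447.74 / 52,000 × 260 ≈ 7.239 days.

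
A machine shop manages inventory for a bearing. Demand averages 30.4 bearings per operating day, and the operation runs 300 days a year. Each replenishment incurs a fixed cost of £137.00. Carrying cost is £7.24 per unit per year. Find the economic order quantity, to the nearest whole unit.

Annual demand D = 30.4 × 300 = 9,120.
EOQ = √(2DS / H) = √(2 × 9,120 × 137 / 7.24).
= √(2,498,880 / 7.24) = √345,149.1713 ≈ 587.494.

Q* ≈ 587 bearings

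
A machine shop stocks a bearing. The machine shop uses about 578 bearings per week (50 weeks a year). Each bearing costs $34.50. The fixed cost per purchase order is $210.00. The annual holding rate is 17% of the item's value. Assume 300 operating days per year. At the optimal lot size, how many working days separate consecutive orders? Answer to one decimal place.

Annual demand D = 578 × 50 = 28,900.
Holding cost H = 0.17 × $34.50 = $5.8650 per unit per year.
Q* = √(2DS/H) = √(2 × 28,900 × 210 / 5.865) ≈ 1438.60.
Cycle time = Q*/D × 300 = 1438.60 / 28,900 × 300 ≈ 14.934 days.

T ≈ 14.9 days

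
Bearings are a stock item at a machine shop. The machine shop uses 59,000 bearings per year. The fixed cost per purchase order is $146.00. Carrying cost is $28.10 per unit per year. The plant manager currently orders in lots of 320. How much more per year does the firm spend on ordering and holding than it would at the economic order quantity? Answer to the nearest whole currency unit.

EOQ = √(2DS/H) = √(2 × 59,000 × 146 / 28.1) ≈ 783.00.
Cost at Q* = (D/Q*)S + (Q*/2)H = √(2DSH) ≈ $22,002.43.
Cost at Q = 320: (59,000/320)×146 + (320/2)×28.1 = $26,918.75 + $4,496.00 = $31,414.75.
Excess = $31,414.75 − $22,002.43 = $9,412.32.

Extra cost ≈ $9,412 per year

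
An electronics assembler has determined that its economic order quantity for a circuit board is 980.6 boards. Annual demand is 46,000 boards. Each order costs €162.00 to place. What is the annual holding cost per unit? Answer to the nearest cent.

H ≈ €15.50

Invert the EOQ relation Q*² = 2DS/H.
From Q* = √(2DS/H): H = 2DS / Q*² = 2 × 46,000 × 162 / 980.6² = 15.4995.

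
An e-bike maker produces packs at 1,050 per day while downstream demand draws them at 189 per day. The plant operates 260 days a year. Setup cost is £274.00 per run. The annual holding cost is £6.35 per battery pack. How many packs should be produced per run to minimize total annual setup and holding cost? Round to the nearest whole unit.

Annual demand D = 189 × 260 = 49,140.
Production build-up factor (1 − d/p) = 1 − 189/1,050 = 0.8200.
Q* = √(2DS / (H(1 − d/p))) = √(2 × 49,140 × 274 / (6.35 × 0.8200)).
= √(26,928,720 / 5.207) ≈ 2274.124.

Q* ≈ 2,274 packs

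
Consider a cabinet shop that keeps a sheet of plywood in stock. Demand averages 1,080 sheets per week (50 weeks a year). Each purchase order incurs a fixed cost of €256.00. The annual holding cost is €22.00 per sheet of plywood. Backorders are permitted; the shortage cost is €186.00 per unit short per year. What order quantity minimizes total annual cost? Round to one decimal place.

Annual demand D = 1,080 × 50 = 54,000.
With planned backorders, Q* = √(2DS/H) · √((H+B)/B).
√(2DS/H) = √(2 × 54,000 × 256 / 22) = 1121.038.
√((H+B)/B) = √((22+186)/186) = 1.0575.
Q* ≈ 1185.484.

Q* ≈ 1,185.5 sheets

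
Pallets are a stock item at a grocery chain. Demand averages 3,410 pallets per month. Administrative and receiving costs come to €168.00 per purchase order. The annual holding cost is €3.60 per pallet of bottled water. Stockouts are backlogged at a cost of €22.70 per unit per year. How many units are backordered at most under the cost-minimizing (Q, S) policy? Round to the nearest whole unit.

S* ≈ 288 pallets

Annual demand D = 3,410 × 12 = 40,920.
With planned backorders, Q* = √(2DS/H) · √((H+B)/B).
√(2DS/H) = √(2 × 40,920 × 168 / 3.6) = 1954.277.
√((H+B)/B) = √((3.6+22.7)/22.7) = 1.0764.
Q* ≈ 2103.542.
S* = Q* · H/(H+B) = 2103.542 × 3.6/26.3 ≈ 287.937.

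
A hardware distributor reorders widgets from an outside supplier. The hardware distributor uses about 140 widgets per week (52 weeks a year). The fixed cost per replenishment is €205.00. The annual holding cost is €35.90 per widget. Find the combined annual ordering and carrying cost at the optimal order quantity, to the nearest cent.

TC* ≈ €10,351.54

Annual demand D = 140 × 52 = 7,280.
The optimal lot size = √(2DS/H) = √(2 × 7,280 × 205 / 35.9) ≈ 288.34.
At the optimum the two cost components are equal, so total cost = 2·(Q*/2)H = Q*·H.
Minimum total = √(2DSH) = √(2 × 7,280 × 205 × 35.9) ≈ 10351.537.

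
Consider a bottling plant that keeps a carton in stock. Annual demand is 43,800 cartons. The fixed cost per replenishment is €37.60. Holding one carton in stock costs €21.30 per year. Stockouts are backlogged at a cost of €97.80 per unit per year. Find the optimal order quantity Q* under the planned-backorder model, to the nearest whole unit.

With planned backorders, Q* = √(2DS/H) · √((H+B)/B).
√(2DS/H) = √(2 × 43,800 × 37.6 / 21.3) = 393.239.
√((H+B)/B) = √((21.3+97.8)/97.8) = 1.1035.
Q* ≈ 433.953.

Q* ≈ 434 cartons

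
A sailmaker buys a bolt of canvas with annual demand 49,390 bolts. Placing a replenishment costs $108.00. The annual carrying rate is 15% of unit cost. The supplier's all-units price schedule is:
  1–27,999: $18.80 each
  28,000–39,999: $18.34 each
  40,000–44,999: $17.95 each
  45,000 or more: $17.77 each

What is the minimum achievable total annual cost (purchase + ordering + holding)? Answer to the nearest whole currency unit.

Holding cost per unit per year at price C is H = 0.15·C.
Candidates are each tier's EOQ (if it falls in that tier) and each price-break quantity.
EOQ at $18.80 = 1945.0 (feasible in tier 1): TC = 49,390×$18.80 + (49,390/1945.0)×108 + (1945.0/2)×0.15×$18.80 = $934,016.93.
EOQ at $18.34 = 1969.3 < 28000, so use break Q=28000: TC = 49,390×$18.34 + (49,390/28000.0)×108 + (28000.0/2)×0.15×$18.34 = $944,517.10.
EOQ at $17.95 = 1990.5 < 40000, so use break Q=40000: TC = 49,390×$17.95 + (49,390/40000.0)×108 + (40000.0/2)×0.15×$17.95 = $940,533.85.
EOQ at $17.77 = 2000.6 < 45000, so use break Q=45000: TC = 49,390×$17.77 + (49,390/45000.0)×108 + (45000.0/2)×0.15×$17.77 = $937,752.59.
Lowest total cost among the candidates is at Q = 1945.0.

TC* ≈ $934,017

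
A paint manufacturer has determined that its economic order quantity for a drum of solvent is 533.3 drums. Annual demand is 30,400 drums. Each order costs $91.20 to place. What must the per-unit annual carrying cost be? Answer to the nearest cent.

The basic EOQ model gives Q* = √(2DS/H); rearrange for the unknown.
From Q* = √(2DS/H): H = 2DS / Q*² = 2 × 30,400 × 91.2 / 533.3² = 19.4964.

H ≈ $19.50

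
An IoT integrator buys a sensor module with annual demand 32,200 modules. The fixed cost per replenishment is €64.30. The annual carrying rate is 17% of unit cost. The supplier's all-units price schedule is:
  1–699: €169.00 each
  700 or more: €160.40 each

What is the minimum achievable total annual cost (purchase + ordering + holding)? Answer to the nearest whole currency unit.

Holding cost per unit per year at price C is H = 0.17·C.
For each price level, check whether its EOQ is feasible; otherwise the best quantity at that price is the breakpoint.
EOQ at €169.00 = 379.6 (feasible in tier 1): TC = 32,200×€169.00 + (32,200/379.6)×64.3 + (379.6/2)×0.17×€169.00 = €5,452,707.27.
EOQ at €160.40 = 389.7 < 700, so use break Q=700: TC = 32,200×€160.40 + (32,200/700.0)×64.3 + (700.0/2)×0.17×€160.40 = €5,177,381.60.
Lowest total cost among the candidates is at Q = 700.0.

TC* ≈ €5,177,382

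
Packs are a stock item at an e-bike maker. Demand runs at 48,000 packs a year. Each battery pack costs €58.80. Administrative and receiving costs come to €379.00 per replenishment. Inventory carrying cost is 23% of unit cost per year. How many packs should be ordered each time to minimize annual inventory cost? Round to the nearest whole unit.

Holding cost H = 0.23 × €58.80 = €13.5240 per unit per year.
EOQ = √(2DS / H) = √(2 × 48,000 × 379 / 13.524).
= √(36,384,000 / 13.524) = √2,690,328.3052 ≈ 1640.222.

Q* ≈ 1,640 packs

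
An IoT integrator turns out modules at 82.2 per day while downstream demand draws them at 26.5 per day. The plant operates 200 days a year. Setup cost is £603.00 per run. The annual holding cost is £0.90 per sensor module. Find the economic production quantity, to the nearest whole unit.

Q* ≈ 3,237 modules

Annual demand D = 26.5 × 200 = 5,300.
Production build-up factor (1 − d/p) = 1 − 26.5/82.2 = 0.6776.
Q* = √(2DS / (H(1 − d/p))) = √(2 × 5,300 × 603 / (0.9 × 0.6776)).
= √(6,391,800 / 0.6099) ≈ 3237.417.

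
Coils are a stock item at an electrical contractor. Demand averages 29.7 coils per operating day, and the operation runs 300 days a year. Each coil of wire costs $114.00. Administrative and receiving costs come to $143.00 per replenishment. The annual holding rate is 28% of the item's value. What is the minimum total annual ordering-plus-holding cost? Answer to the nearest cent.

Annual demand D = 29.7 × 300 = 8,910.
Holding cost H = 0.28 × $114.00 = $31.9200 per unit per year.
Q* = √(2DS/H) = √(2 × 8,910 × 143 / 31.92) ≈ 282.55.
At Q*, ordering cost (D/Q*)S equals holding cost (Q*/2)H, each = √(DSH/2).
Minimum total = √(2DSH) = √(2 × 8,910 × 143 × 31.92) ≈ 9018.895.

TC* ≈ $9,018.89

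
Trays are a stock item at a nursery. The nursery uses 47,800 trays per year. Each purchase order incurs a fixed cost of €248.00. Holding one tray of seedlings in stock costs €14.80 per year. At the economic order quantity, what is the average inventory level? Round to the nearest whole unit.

Average inventory ≈ 633 trays

The optimal lot size = √(2DS/H) = √(2 × 47,800 × 248 / 14.8) ≈ 1265.68.
Average inventory = Q*/2 ≈ 1265.68 / 2 = 632.840.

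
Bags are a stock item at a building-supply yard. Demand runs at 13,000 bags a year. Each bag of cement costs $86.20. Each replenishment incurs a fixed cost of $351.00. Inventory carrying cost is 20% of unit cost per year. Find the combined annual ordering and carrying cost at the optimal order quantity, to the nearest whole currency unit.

TC* ≈ $12,543

Holding cost H = 0.20 × $86.20 = $17.2400 per unit per year.
The optimal lot size = √(2DS/H) = √(2 × 13,000 × 351 / 17.24) ≈ 727.56.
At the optimum the two cost components are equal, so total cost = 2·(Q*/2)H = Q*·H.
Minimum total = √(2DSH) = √(2 × 13,000 × 351 × 17.24) ≈ 12543.215.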